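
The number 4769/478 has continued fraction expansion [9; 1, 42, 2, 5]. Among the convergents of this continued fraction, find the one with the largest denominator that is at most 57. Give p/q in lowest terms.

a_0 = 9: 9/1  (≤ bound)
a_1 = 1: 10/1  (≤ bound)
a_2 = 42: 429/43  (≤ bound)
a_3 = 2: 868/87  (> 57, stop)

429/43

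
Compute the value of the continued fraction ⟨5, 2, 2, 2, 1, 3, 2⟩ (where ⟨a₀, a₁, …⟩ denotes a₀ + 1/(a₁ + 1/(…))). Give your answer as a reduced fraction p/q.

774/143

a_0 = 5: 5/1
a_1 = 2: 11/2
a_2 = 2: 27/5
a_3 = 2: 65/12
a_4 = 1: 92/17
a_5 = 3: 341/63
a_6 = 2: 774/143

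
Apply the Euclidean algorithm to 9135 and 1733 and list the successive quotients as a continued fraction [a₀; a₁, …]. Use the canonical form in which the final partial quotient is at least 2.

9135 = 5·1733 + 470, so a_0 = 5
1733 = 3·470 + 323, so a_1 = 3
470 = 1·323 + 147, so a_2 = 1
323 = 2·147 + 29, so a_3 = 2
147 = 5·29 + 2, so a_4 = 5
29 = 14·2 + 1, so a_5 = 14
2 = 2·1 + 0, so a_6 = 2

[5; 3, 1, 2, 5, 14, 2]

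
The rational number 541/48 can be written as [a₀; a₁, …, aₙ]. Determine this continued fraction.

[11; 3, 1, 2, 4]

541 ÷ 48 → quotient 11, remainder 13
48 ÷ 13 → quotient 3, remainder 9
13 ÷ 9 → quotient 1, remainder 4
9 ÷ 4 → quotient 2, remainder 1
4 ÷ 1 → quotient 4, remainder 0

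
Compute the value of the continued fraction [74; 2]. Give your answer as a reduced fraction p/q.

Start with 2.
74 + 1/(2/1) = 74 + 1/2 = 149/2

149/2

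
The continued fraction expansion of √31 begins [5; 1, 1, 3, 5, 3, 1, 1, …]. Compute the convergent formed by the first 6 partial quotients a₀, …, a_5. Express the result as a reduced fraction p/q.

Compute successive convergents:
a_0 = 5: 5/1
a_1 = 1: 6/1
a_2 = 1: 11/2
a_3 = 3: 39/7
a_4 = 5: 206/37
a_5 = 3: 657/118

657/118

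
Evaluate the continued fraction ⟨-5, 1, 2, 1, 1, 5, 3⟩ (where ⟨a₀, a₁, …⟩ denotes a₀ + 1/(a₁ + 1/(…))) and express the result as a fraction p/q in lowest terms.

-531/124

Compute successive convergents:
a_0 = -5: -5/1
a_1 = 1: -4/1
a_2 = 2: -13/3
a_3 = 1: -17/4
a_4 = 1: -30/7
a_5 = 5: -167/39
a_6 = 3: -531/124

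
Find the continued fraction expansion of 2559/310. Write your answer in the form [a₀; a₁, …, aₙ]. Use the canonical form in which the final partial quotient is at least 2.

[8; 3, 1, 12, 6]

⌊2559/310⌋ = 8, remainder 79
⌊310/79⌋ = 3, remainder 73
⌊79/73⌋ = 1, remainder 6
⌊73/6⌋ = 12, remainder 1
⌊6/1⌋ = 6, remainder 0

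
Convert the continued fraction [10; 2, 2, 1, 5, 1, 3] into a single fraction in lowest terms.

Build up convergents one term at a time:
a_0 = 10: 10/1
a_1 = 2: 21/2
a_2 = 2: 52/5
a_3 = 1: 73/7
a_4 = 5: 417/40
a_5 = 1: 490/47
a_6 = 3: 1887/181

1887/181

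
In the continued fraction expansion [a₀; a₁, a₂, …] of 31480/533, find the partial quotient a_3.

1

⌊31480/533⌋ = 59, remainder 33
⌊533/33⌋ = 16, remainder 5
⌊33/5⌋ = 6, remainder 3
⌊5/3⌋ = 1, remainder 2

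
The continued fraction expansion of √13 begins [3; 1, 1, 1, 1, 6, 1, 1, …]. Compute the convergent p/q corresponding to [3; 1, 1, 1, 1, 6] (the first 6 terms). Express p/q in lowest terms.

Start with 6.
1 + 1/(6/1) = 1 + 1/6 = 7/6
1 + 1/(7/6) = 1 + 6/7 = 13/7
1 + 1/(13/7) = 1 + 7/13 = 20/13
1 + 1/(20/13) = 1 + 13/20 = 33/20
3 + 1/(33/20) = 3 + 20/33 = 119/33

119/33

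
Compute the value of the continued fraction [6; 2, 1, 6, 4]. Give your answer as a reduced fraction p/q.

527/83

Start with 4.
6 + 1/(4/1) = 6 + 1/4 = 25/4
1 + 1/(25/4) = 1 + 4/25 = 29/25
2 + 1/(29/25) = 2 + 25/29 = 83/29
6 + 1/(83/29) = 6 + 29/83 = 527/83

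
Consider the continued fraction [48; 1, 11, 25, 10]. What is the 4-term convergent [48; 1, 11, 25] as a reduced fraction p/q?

Use the convergent recurrence hₖ = aₖ·hₖ₋₁ + hₖ₋₂ (and likewise for the denominators kₖ):
a_0 = 48: 48/1
a_1 = 1: 49/1
a_2 = 11: 587/12
a_3 = 25: 14724/301

14724/301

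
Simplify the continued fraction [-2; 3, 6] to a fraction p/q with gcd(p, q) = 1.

-32/19

Work from the innermost term outward:
Start with 6.
3 + 1/(6/1) = 3 + 1/6 = 19/6
-2 + 1/(19/6) = -2 + 6/19 = -32/19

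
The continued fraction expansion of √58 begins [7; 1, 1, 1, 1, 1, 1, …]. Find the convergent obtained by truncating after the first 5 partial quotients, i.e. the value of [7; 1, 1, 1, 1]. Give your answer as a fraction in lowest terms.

a_0 = 7: 7/1
a_1 = 1: 8/1
a_2 = 1: 15/2
a_3 = 1: 23/3
a_4 = 1: 38/5

38/5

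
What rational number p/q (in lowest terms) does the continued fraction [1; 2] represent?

Build up convergents one term at a time:
a_0 = 1: 1/1
a_1 = 2: 3/2

3/2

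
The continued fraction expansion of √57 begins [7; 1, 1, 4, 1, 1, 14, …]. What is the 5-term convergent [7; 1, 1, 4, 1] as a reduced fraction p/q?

Start with 1.
4 + 1/(1/1) = 4 + 1/1 = 5/1
1 + 1/(5/1) = 1 + 1/5 = 6/5
1 + 1/(6/5) = 1 + 5/6 = 11/6
7 + 1/(11/6) = 7 + 6/11 = 83/11

83/11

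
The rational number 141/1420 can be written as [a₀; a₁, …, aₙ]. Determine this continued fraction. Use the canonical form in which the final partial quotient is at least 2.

Run the Euclidean algorithm, recording each quotient:
141 ÷ 1420 → quotient 0, remainder 141
1420 ÷ 141 → quotient 10, remainder 10
141 ÷ 10 → quotient 14, remainder 1
10 ÷ 1 → quotient 10, remainder 0

[0; 10, 14, 10]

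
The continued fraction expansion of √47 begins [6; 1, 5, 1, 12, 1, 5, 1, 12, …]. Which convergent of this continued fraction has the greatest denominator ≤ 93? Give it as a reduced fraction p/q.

a_0 = 6: 6/1  (≤ bound)
a_1 = 1: 7/1  (≤ bound)
a_2 = 5: 41/6  (≤ bound)
a_3 = 1: 48/7  (≤ bound)
a_4 = 12: 617/90  (≤ bound)
a_5 = 1: 665/97  (> 93, stop)

617/90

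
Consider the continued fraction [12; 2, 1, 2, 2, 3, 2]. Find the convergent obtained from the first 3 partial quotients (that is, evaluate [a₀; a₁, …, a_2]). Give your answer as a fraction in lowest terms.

Start with 1.
2 + 1/(1/1) = 2 + 1/1 = 3/1
12 + 1/(3/1) = 12 + 1/3 = 37/3

37/3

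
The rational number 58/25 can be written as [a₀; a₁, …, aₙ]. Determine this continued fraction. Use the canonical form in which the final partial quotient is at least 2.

[2; 3, 8]

⌊58/25⌋ = 2, remainder 8
⌊25/8⌋ = 3, remainder 1
⌊8/1⌋ = 8, remainder 0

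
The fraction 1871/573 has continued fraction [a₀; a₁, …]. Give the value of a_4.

⌊1871/573⌋ = 3, remainder 152
⌊573/152⌋ = 3, remainder 117
⌊152/117⌋ = 1, remainder 35
⌊117/35⌋ = 3, remainder 12
⌊35/12⌋ = 2, remainder 11

2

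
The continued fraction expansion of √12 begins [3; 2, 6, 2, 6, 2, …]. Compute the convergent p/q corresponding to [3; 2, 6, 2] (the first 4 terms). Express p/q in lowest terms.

Build up convergents one term at a time:
a_0 = 3: 3/1
a_1 = 2: 7/2
a_2 = 6: 45/13
a_3 = 2: 97/28

97/28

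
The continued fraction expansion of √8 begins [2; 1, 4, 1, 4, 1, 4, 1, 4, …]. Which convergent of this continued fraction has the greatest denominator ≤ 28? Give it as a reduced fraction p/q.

17/6

List convergents until the denominator exceeds the bound:
a_0 = 2: 2/1  (≤ bound)
a_1 = 1: 3/1  (≤ bound)
a_2 = 4: 14/5  (≤ bound)
a_3 = 1: 17/6  (≤ bound)
a_4 = 4: 82/29  (> 28, stop)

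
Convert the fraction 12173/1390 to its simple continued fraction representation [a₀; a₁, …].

⌊12173/1390⌋ = 8, remainder 1053
⌊1390/1053⌋ = 1, remainder 337
⌊1053/337⌋ = 3, remainder 42
⌊337/42⌋ = 8, remainder 1
⌊42/1⌋ = 42, remainder 0

[8; 1, 3, 8, 42]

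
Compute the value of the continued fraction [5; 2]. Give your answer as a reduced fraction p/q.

Start with 2.
5 + 1/(2/1) = 5 + 1/2 = 11/2

11/2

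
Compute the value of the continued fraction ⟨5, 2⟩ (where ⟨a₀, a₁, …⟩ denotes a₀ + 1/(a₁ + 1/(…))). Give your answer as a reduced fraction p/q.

Start with 2.
5 + 1/(2/1) = 5 + 1/2 = 11/2

11/2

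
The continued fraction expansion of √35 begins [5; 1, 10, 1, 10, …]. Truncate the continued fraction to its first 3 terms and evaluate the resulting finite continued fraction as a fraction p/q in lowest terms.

Start with 10.
1 + 1/(10/1) = 1 + 1/10 = 11/10
5 + 1/(11/10) = 5 + 10/11 = 65/11

65/11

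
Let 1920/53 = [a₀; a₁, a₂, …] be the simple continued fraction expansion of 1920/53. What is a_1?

4

Repeatedly divide and take the remainder:
1920 = 36·53 + 12, so a_0 = 36
53 = 4·12 + 5, so a_1 = 4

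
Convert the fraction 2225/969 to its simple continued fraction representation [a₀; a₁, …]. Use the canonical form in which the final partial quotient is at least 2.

[2; 3, 2, 1, 1, 1, 11, 3]

⌊2225/969⌋ = 2, remainder 287
⌊969/287⌋ = 3, remainder 108
⌊287/108⌋ = 2, remainder 71
⌊108/71⌋ = 1, remainder 37
⌊71/37⌋ = 1, remainder 34
⌊37/34⌋ = 1, remainder 3
⌊34/3⌋ = 11, remainder 1
⌊3/1⌋ = 3, remainder 0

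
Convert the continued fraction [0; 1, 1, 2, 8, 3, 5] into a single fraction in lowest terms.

415/697

Start with 5.
3 + 1/(5/1) = 3 + 1/5 = 16/5
8 + 1/(16/5) = 8 + 5/16 = 133/16
2 + 1/(133/16) = 2 + 16/133 = 282/133
1 + 1/(282/133) = 1 + 133/282 = 415/282
1 + 1/(415/282) = 1 + 282/415 = 697/415
0 + 1/(697/415) = 0 + 415/697 = 415/697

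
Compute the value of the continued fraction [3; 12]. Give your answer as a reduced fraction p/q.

Collapse the nested fraction from the inside out:
Start with 12.
3 + 1/(12/1) = 3 + 1/12 = 37/12

37/12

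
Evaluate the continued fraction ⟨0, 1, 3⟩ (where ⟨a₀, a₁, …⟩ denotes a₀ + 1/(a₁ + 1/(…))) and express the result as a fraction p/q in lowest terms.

3/4

Compute successive convergents:
a_0 = 0: 0/1
a_1 = 1: 1/1
a_2 = 3: 3/4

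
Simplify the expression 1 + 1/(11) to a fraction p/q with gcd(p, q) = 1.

12/11

Start with 11.
1 + 1/(11/1) = 1 + 1/11 = 12/11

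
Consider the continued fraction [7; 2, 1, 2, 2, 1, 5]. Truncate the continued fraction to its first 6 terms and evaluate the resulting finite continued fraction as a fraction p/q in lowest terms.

Starting at the tail and folding back:
Start with 1.
2 + 1/(1/1) = 2 + 1/1 = 3/1
2 + 1/(3/1) = 2 + 1/3 = 7/3
1 + 1/(7/3) = 1 + 3/7 = 10/7
2 + 1/(10/7) = 2 + 7/10 = 27/10
7 + 1/(27/10) = 7 + 10/27 = 199/27

199/27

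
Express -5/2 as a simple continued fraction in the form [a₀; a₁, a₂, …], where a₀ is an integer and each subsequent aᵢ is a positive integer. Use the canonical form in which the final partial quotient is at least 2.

[-3; 2]

Run the Euclidean algorithm, recording each quotient:
-5 ÷ 2 → quotient -3, remainder 1
2 ÷ 1 → quotient 2, remainder 0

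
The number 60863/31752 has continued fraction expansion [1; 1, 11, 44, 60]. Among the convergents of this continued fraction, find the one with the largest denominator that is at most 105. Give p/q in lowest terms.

23/12

List convergents until the denominator exceeds the bound:
a_0 = 1: 1/1  (≤ bound)
a_1 = 1: 2/1  (≤ bound)
a_2 = 11: 23/12  (≤ bound)
a_3 = 44: 1014/529  (> 105, stop)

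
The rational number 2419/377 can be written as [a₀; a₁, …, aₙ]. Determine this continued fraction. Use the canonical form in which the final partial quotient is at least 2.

2419 = 6·377 + 157, so a_0 = 6
377 = 2·157 + 63, so a_1 = 2
157 = 2·63 + 31, so a_2 = 2
63 = 2·31 + 1, so a_3 = 2
31 = 31·1 + 0, so a_4 = 31

[6; 2, 2, 2, 31]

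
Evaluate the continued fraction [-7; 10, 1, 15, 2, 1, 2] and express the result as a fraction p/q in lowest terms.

Compute successive convergents:
a_0 = -7: -7/1
a_1 = 10: -69/10
a_2 = 1: -76/11
a_3 = 15: -1209/175
a_4 = 2: -2494/361
a_5 = 1: -3703/536
a_6 = 2: -9900/1433

-9900/1433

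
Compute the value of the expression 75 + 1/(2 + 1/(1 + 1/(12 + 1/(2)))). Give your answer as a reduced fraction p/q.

5952/79

Starting at the tail and folding back:
Start with 2.
12 + 1/(2/1) = 12 + 1/2 = 25/2
1 + 1/(25/2) = 1 + 2/25 = 27/25
2 + 1/(27/25) = 2 + 25/27 = 79/27
75 + 1/(79/27) = 75 + 27/79 = 5952/79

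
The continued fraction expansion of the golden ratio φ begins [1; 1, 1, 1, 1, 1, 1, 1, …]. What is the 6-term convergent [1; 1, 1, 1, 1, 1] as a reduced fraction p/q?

a_0 = 1: 1/1
a_1 = 1: 2/1
a_2 = 1: 3/2
a_3 = 1: 5/3
a_4 = 1: 8/5
a_5 = 1: 13/8

13/8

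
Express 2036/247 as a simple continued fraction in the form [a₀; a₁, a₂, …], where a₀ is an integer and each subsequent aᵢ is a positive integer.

2036 = 8·247 + 60, so a_0 = 8
247 = 4·60 + 7, so a_1 = 4
60 = 8·7 + 4, so a_2 = 8
7 = 1·4 + 3, so a_3 = 1
4 = 1·3 + 1, so a_4 = 1
3 = 3·1 + 0, so a_5 = 3

[8; 4, 8, 1, 1, 3]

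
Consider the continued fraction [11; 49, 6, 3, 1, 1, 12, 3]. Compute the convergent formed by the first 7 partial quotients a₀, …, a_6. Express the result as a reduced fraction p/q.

299588/27185

a_0 = 11: 11/1
a_1 = 49: 540/49
a_2 = 6: 3251/295
a_3 = 3: 10293/934
a_4 = 1: 13544/1229
a_5 = 1: 23837/2163
a_6 = 12: 299588/27185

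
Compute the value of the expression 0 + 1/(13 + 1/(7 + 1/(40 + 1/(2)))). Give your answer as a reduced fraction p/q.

Start with 2.
40 + 1/(2/1) = 40 + 1/2 = 81/2
7 + 1/(81/2) = 7 + 2/81 = 569/81
13 + 1/(569/81) = 13 + 81/569 = 7478/569
0 + 1/(7478/569) = 0 + 569/7478 = 569/7478

569/7478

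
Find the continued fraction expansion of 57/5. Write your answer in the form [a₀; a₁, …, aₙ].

[11; 2, 2]

Repeatedly divide and take the remainder:
57 ÷ 5 → quotient 11, remainder 2
5 ÷ 2 → quotient 2, remainder 1
2 ÷ 1 → quotient 2, remainder 0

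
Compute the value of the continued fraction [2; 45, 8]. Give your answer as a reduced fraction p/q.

Start with 8.
45 + 1/(8/1) = 45 + 1/8 = 361/8
2 + 1/(361/8) = 2 + 8/361 = 730/361

730/361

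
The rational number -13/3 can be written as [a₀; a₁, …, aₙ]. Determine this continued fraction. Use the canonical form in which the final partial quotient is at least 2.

[-5; 1, 2]

Repeatedly divide and take the remainder:
-13 ÷ 3 → quotient -5, remainder 2
3 ÷ 2 → quotient 1, remainder 1
2 ÷ 1 → quotient 2, remainder 0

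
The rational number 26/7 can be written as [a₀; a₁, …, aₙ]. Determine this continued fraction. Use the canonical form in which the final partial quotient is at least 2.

26 = 3·7 + 5, so a_0 = 3
7 = 1·5 + 2, so a_1 = 1
5 = 2·2 + 1, so a_2 = 2
2 = 2·1 + 0, so a_3 = 2

[3; 1, 2, 2]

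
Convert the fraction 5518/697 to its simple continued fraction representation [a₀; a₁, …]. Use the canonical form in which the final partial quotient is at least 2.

5518 = 7·697 + 639, so a_0 = 7
697 = 1·639 + 58, so a_1 = 1
639 = 11·58 + 1, so a_2 = 11
58 = 58·1 + 0, so a_3 = 58

[7; 1, 11, 58]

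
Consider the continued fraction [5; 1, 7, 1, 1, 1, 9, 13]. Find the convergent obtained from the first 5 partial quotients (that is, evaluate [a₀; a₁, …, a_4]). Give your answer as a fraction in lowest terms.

100/17

Start with 1.
1 + 1/(1/1) = 1 + 1/1 = 2/1
7 + 1/(2/1) = 7 + 1/2 = 15/2
1 + 1/(15/2) = 1 + 2/15 = 17/15
5 + 1/(17/15) = 5 + 15/17 = 100/17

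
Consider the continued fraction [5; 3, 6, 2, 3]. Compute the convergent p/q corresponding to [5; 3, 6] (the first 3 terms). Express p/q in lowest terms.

Work from the innermost term outward:
Start with 6.
3 + 1/(6/1) = 3 + 1/6 = 19/6
5 + 1/(19/6) = 5 + 6/19 = 101/19

101/19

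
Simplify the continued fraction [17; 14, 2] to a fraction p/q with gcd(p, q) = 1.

495/29

a_0 = 17: 17/1
a_1 = 14: 239/14
a_2 = 2: 495/29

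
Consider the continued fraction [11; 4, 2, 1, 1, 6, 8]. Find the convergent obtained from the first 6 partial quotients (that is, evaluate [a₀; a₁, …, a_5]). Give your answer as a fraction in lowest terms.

Work from the innermost term outward:
Start with 6.
1 + 1/(6/1) = 1 + 1/6 = 7/6
1 + 1/(7/6) = 1 + 6/7 = 13/7
2 + 1/(13/7) = 2 + 7/13 = 33/13
4 + 1/(33/13) = 4 + 13/33 = 145/33
11 + 1/(145/33) = 11 + 33/145 = 1628/145

1628/145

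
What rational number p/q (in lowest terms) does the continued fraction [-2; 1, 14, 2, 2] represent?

-82/77

Start with 2.
2 + 1/(2/1) = 2 + 1/2 = 5/2
14 + 1/(5/2) = 14 + 2/5 = 72/5
1 + 1/(72/5) = 1 + 5/72 = 77/72
-2 + 1/(77/72) = -2 + 72/77 = -82/77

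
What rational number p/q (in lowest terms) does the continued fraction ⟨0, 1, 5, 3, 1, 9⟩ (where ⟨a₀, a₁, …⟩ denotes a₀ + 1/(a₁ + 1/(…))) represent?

205/244

Start with 9.
1 + 1/(9/1) = 1 + 1/9 = 10/9
3 + 1/(10/9) = 3 + 9/10 = 39/10
5 + 1/(39/10) = 5 + 10/39 = 205/39
1 + 1/(205/39) = 1 + 39/205 = 244/205
0 + 1/(244/205) = 0 + 205/244 = 205/244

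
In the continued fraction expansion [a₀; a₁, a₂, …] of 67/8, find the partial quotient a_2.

1

67 = 8·8 + 3, so a_0 = 8
8 = 2·3 + 2, so a_1 = 2
3 = 1·2 + 1, so a_2 = 1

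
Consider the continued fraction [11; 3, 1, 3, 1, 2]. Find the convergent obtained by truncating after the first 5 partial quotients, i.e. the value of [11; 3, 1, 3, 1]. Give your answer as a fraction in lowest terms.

Work from the innermost term outward:
Start with 1.
3 + 1/(1/1) = 3 + 1/1 = 4/1
1 + 1/(4/1) = 1 + 1/4 = 5/4
3 + 1/(5/4) = 3 + 4/5 = 19/5
11 + 1/(19/5) = 11 + 5/19 = 214/19

214/19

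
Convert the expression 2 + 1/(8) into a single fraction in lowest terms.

Start with 8.
2 + 1/(8/1) = 2 + 1/8 = 17/8

17/8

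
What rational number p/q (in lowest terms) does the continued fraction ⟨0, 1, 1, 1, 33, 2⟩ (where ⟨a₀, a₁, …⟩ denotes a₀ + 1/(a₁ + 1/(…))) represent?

Starting at the tail and folding back:
Start with 2.
33 + 1/(2/1) = 33 + 1/2 = 67/2
1 + 1/(67/2) = 1 + 2/67 = 69/67
1 + 1/(69/67) = 1 + 67/69 = 136/69
1 + 1/(136/69) = 1 + 69/136 = 205/136
0 + 1/(205/136) = 0 + 136/205 = 136/205

136/205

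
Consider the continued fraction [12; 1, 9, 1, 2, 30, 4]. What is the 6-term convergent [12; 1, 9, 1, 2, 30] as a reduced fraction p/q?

Start with 30.
2 + 1/(30/1) = 2 + 1/30 = 61/30
1 + 1/(61/30) = 1 + 30/61 = 91/61
9 + 1/(91/61) = 9 + 61/91 = 880/91
1 + 1/(880/91) = 1 + 91/880 = 971/880
12 + 1/(971/880) = 12 + 880/971 = 12532/971

12532/971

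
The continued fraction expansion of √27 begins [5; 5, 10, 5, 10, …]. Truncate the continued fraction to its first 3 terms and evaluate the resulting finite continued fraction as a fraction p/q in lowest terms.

265/51

Start with 10.
5 + 1/(10/1) = 5 + 1/10 = 51/10
5 + 1/(51/10) = 5 + 10/51 = 265/51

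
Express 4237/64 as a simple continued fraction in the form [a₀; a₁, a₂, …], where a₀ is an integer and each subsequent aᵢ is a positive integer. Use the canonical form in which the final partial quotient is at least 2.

⌊4237/64⌋ = 66, remainder 13
⌊64/13⌋ = 4, remainder 12
⌊13/12⌋ = 1, remainder 1
⌊12/1⌋ = 12, remainder 0

[66; 4, 1, 12]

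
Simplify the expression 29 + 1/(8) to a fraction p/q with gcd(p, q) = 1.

233/8

a_0 = 29: 29/1
a_1 = 8: 233/8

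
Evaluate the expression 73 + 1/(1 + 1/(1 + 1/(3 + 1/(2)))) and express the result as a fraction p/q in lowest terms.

1177/16

Start with 2.
3 + 1/(2/1) = 3 + 1/2 = 7/2
1 + 1/(7/2) = 1 + 2/7 = 9/7
1 + 1/(9/7) = 1 + 7/9 = 16/9
73 + 1/(16/9) = 73 + 9/16 = 1177/16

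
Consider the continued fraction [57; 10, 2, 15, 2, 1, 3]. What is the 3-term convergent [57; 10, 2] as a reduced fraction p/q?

Collapse the nested fraction from the inside out:
Start with 2.
10 + 1/(2/1) = 10 + 1/2 = 21/2
57 + 1/(21/2) = 57 + 2/21 = 1199/21

1199/21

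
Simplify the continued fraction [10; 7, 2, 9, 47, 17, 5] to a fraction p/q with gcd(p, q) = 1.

5836705/575964

Start with 5.
17 + 1/(5/1) = 17 + 1/5 = 86/5
47 + 1/(86/5) = 47 + 5/86 = 4047/86
9 + 1/(4047/86) = 9 + 86/4047 = 36509/4047
2 + 1/(36509/4047) = 2 + 4047/36509 = 77065/36509
7 + 1/(77065/36509) = 7 + 36509/77065 = 575964/77065
10 + 1/(575964/77065) = 10 + 77065/575964 = 5836705/575964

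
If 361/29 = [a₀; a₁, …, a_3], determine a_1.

2

361 ÷ 29 → quotient 12, remainder 13
29 ÷ 13 → quotient 2, remainder 3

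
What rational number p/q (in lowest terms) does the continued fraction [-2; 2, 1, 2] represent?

-13/8

a_0 = -2: -2/1
a_1 = 2: -3/2
a_2 = 1: -5/3
a_3 = 2: -13/8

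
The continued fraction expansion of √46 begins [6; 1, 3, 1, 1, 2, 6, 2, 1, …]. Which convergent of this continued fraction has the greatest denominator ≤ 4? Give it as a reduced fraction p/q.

27/4

List convergents until the denominator exceeds the bound:
a_0 = 6: 6/1  (≤ bound)
a_1 = 1: 7/1  (≤ bound)
a_2 = 3: 27/4  (≤ bound)
a_3 = 1: 34/5  (> 4, stop)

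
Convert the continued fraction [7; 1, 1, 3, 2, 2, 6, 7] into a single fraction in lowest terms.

13532/1789

Use the convergent recurrence hₖ = aₖ·hₖ₋₁ + hₖ₋₂ (and likewise for the denominators kₖ):
a_0 = 7: 7/1
a_1 = 1: 8/1
a_2 = 1: 15/2
a_3 = 3: 53/7
a_4 = 2: 121/16
a_5 = 2: 295/39
a_6 = 6: 1891/250
a_7 = 7: 13532/1789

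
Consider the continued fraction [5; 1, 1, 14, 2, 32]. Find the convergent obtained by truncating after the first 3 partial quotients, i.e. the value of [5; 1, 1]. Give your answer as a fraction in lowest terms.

Start with 1.
1 + 1/(1/1) = 1 + 1/1 = 2/1
5 + 1/(2/1) = 5 + 1/2 = 11/2

11/2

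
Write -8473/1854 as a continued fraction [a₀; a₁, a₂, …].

[-5; 2, 3, 15, 3, 2, 2]

-8473 = -5·1854 + 797, so a_0 = -5
1854 = 2·797 + 260, so a_1 = 2
797 = 3·260 + 17, so a_2 = 3
260 = 15·17 + 5, so a_3 = 15
17 = 3·5 + 2, so a_4 = 3
5 = 2·2 + 1, so a_5 = 2
2 = 2·1 + 0, so a_6 = 2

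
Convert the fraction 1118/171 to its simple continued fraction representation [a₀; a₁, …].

Apply division with remainder until the remainder is 0:
1118 = 6·171 + 92, so a_0 = 6
171 = 1·92 + 79, so a_1 = 1
92 = 1·79 + 13, so a_2 = 1
79 = 6·13 + 1, so a_3 = 6
13 = 13·1 + 0, so a_4 = 13

[6; 1, 1, 6, 13]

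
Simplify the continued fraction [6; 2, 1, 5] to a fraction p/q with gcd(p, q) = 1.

108/17

Use the convergent recurrence hₖ = aₖ·hₖ₋₁ + hₖ₋₂ (and likewise for the denominators kₖ):
a_0 = 6: 6/1
a_1 = 2: 13/2
a_2 = 1: 19/3
a_3 = 5: 108/17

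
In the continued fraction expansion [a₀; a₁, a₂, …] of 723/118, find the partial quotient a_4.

2

723 = 6·118 + 15, so a_0 = 6
118 = 7·15 + 13, so a_1 = 7
15 = 1·13 + 2, so a_2 = 1
13 = 6·2 + 1, so a_3 = 6
2 = 2·1 + 0, so a_4 = 2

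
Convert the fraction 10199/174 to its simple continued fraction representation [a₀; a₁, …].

⌊10199/174⌋ = 58, remainder 107
⌊174/107⌋ = 1, remainder 67
⌊107/67⌋ = 1, remainder 40
⌊67/40⌋ = 1, remainder 27
⌊40/27⌋ = 1, remainder 13
⌊27/13⌋ = 2, remainder 1
⌊13/1⌋ = 13, remainder 0

[58; 1, 1, 1, 1, 2, 13]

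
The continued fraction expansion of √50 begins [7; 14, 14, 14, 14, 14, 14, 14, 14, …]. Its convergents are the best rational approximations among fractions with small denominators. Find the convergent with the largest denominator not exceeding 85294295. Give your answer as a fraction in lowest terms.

a_0 = 7: 7/1  (≤ bound)
a_1 = 14: 99/14  (≤ bound)
a_2 = 14: 1393/197  (≤ bound)
a_3 = 14: 19601/2772  (≤ bound)
a_4 = 14: 275807/39005  (≤ bound)
a_5 = 14: 3880899/548842  (≤ bound)
a_6 = 14: 54608393/7722793  (≤ bound)
a_7 = 14: 768398401/108667944  (> 85294295, stop)

54608393/7722793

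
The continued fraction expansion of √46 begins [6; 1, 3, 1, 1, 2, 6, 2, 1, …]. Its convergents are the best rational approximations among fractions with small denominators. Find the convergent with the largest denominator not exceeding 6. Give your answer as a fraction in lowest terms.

List convergents until the denominator exceeds the bound:
a_0 = 6: 6/1  (≤ bound)
a_1 = 1: 7/1  (≤ bound)
a_2 = 3: 27/4  (≤ bound)
a_3 = 1: 34/5  (≤ bound)
a_4 = 1: 61/9  (> 6, stop)

34/5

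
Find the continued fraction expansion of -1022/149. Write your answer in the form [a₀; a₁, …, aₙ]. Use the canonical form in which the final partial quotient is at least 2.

[-7; 7, 10, 2]

-1022 = -7·149 + 21, so a_0 = -7
149 = 7·21 + 2, so a_1 = 7
21 = 10·2 + 1, so a_2 = 10
2 = 2·1 + 0, so a_3 = 2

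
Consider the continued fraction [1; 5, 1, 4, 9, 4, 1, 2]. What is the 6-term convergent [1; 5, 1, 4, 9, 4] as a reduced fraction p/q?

Compute successive convergents:
a_0 = 1: 1/1
a_1 = 5: 6/5
a_2 = 1: 7/6
a_3 = 4: 34/29
a_4 = 9: 313/267
a_5 = 4: 1286/1097

1286/1097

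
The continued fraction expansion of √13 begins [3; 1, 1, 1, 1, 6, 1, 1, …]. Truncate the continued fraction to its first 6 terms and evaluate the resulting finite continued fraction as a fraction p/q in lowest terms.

Start with 6.
1 + 1/(6/1) = 1 + 1/6 = 7/6
1 + 1/(7/6) = 1 + 6/7 = 13/7
1 + 1/(13/7) = 1 + 7/13 = 20/13
1 + 1/(20/13) = 1 + 13/20 = 33/20
3 + 1/(33/20) = 3 + 20/33 = 119/33

119/33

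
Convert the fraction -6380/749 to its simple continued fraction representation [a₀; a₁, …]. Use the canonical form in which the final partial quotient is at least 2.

Run the Euclidean algorithm, recording each quotient:
-6380 ÷ 749 → quotient -9, remainder 361
749 ÷ 361 → quotient 2, remainder 27
361 ÷ 27 → quotient 13, remainder 10
27 ÷ 10 → quotient 2, remainder 7
10 ÷ 7 → quotient 1, remainder 3
7 ÷ 3 → quotient 2, remainder 1
3 ÷ 1 → quotient 3, remainder 0

[-9; 2, 13, 2, 1, 2, 3]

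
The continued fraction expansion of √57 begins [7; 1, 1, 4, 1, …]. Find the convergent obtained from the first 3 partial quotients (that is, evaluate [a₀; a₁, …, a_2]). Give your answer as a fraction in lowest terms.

15/2

Use the convergent recurrence hₖ = aₖ·hₖ₋₁ + hₖ₋₂ (and likewise for the denominators kₖ):
a_0 = 7: 7/1
a_1 = 1: 8/1
a_2 = 1: 15/2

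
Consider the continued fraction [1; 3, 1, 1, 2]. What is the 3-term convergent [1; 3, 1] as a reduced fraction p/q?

Start with 1.
3 + 1/(1/1) = 3 + 1/1 = 4/1
1 + 1/(4/1) = 1 + 1/4 = 5/4

5/4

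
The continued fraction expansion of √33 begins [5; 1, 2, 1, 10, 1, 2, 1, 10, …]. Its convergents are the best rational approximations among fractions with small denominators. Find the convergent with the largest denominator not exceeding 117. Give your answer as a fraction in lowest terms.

270/47

a_0 = 5: 5/1  (≤ bound)
a_1 = 1: 6/1  (≤ bound)
a_2 = 2: 17/3  (≤ bound)
a_3 = 1: 23/4  (≤ bound)
a_4 = 10: 247/43  (≤ bound)
a_5 = 1: 270/47  (≤ bound)
a_6 = 2: 787/137  (> 117, stop)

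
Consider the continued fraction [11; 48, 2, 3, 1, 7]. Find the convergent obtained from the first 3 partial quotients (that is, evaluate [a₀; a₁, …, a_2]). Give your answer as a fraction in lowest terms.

1069/97

Compute successive convergents:
a_0 = 11: 11/1
a_1 = 48: 529/48
a_2 = 2: 1069/97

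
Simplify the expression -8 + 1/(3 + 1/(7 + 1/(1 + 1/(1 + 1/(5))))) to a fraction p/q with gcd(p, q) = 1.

a_0 = -8: -8/1
a_1 = 3: -23/3
a_2 = 7: -169/22
a_3 = 1: -192/25
a_4 = 1: -361/47
a_5 = 5: -1997/260

-1997/260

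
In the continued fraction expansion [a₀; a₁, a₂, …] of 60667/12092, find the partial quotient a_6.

60667 = 5·12092 + 207, so a_0 = 5
12092 = 58·207 + 86, so a_1 = 58
207 = 2·86 + 35, so a_2 = 2
86 = 2·35 + 16, so a_3 = 2
35 = 2·16 + 3, so a_4 = 2
16 = 5·3 + 1, so a_5 = 5
3 = 3·1 + 0, so a_6 = 3

3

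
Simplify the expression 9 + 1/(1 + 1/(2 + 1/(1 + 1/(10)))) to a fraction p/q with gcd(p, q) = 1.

419/43

Starting at the tail and folding back:
Start with 10.
1 + 1/(10/1) = 1 + 1/10 = 11/10
2 + 1/(11/10) = 2 + 10/11 = 32/11
1 + 1/(32/11) = 1 + 11/32 = 43/32
9 + 1/(43/32) = 9 + 32/43 = 419/43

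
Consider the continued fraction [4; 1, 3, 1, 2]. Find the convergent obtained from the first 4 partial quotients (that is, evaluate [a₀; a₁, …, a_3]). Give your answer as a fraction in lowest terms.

24/5

Start with 1.
3 + 1/(1/1) = 3 + 1/1 = 4/1
1 + 1/(4/1) = 1 + 1/4 = 5/4
4 + 1/(5/4) = 4 + 4/5 = 24/5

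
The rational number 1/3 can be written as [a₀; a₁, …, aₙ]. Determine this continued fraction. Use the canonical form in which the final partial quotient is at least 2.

Apply division with remainder until the remainder is 0:
1 = 0·3 + 1, so a_0 = 0
3 = 3·1 + 0, so a_1 = 3

[0; 3]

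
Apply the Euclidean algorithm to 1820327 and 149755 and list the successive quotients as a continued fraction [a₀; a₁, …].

Apply division with remainder until the remainder is 0:
⌊1820327/149755⌋ = 12, remainder 23267
⌊149755/23267⌋ = 6, remainder 10153
⌊23267/10153⌋ = 2, remainder 2961
⌊10153/2961⌋ = 3, remainder 1270
⌊2961/1270⌋ = 2, remainder 421
⌊1270/421⌋ = 3, remainder 7
⌊421/7⌋ = 60, remainder 1
⌊7/1⌋ = 7, remainder 0

[12; 6, 2, 3, 2, 3, 60, 7]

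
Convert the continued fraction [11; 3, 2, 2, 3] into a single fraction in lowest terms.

655/58

Use the convergent recurrence hₖ = aₖ·hₖ₋₁ + hₖ₋₂ (and likewise for the denominators kₖ):
a_0 = 11: 11/1
a_1 = 3: 34/3
a_2 = 2: 79/7
a_3 = 2: 192/17
a_4 = 3: 655/58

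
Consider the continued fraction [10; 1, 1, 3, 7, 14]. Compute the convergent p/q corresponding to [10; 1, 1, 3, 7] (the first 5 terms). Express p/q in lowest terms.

Start with 7.
3 + 1/(7/1) = 3 + 1/7 = 22/7
1 + 1/(22/7) = 1 + 7/22 = 29/22
1 + 1/(29/22) = 1 + 22/29 = 51/29
10 + 1/(51/29) = 10 + 29/51 = 539/51

539/51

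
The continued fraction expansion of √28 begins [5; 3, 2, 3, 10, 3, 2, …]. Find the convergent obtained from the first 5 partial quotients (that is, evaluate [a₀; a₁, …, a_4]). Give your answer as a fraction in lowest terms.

1307/247

Start with 10.
3 + 1/(10/1) = 3 + 1/10 = 31/10
2 + 1/(31/10) = 2 + 10/31 = 72/31
3 + 1/(72/31) = 3 + 31/72 = 247/72
5 + 1/(247/72) = 5 + 72/247 = 1307/247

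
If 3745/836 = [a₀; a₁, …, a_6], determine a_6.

Repeatedly divide and take the remainder:
3745 = 4·836 + 401, so a_0 = 4
836 = 2·401 + 34, so a_1 = 2
401 = 11·34 + 27, so a_2 = 11
34 = 1·27 + 7, so a_3 = 1
27 = 3·7 + 6, so a_4 = 3
7 = 1·6 + 1, so a_5 = 1
6 = 6·1 + 0, so a_6 = 6

6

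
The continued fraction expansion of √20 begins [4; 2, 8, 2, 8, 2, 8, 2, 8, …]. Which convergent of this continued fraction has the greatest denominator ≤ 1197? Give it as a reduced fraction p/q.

a_0 = 4: 4/1  (≤ bound)
a_1 = 2: 9/2  (≤ bound)
a_2 = 8: 76/17  (≤ bound)
a_3 = 2: 161/36  (≤ bound)
a_4 = 8: 1364/305  (≤ bound)
a_5 = 2: 2889/646  (≤ bound)
a_6 = 8: 24476/5473  (> 1197, stop)

2889/646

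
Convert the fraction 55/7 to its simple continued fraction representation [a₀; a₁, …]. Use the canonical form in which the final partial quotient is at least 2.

[7; 1, 6]

55 ÷ 7 → quotient 7, remainder 6
7 ÷ 6 → quotient 1, remainder 1
6 ÷ 1 → quotient 6, remainder 0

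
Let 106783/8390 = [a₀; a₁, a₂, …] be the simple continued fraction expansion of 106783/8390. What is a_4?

106783 = 12·8390 + 6103, so a_0 = 12
8390 = 1·6103 + 2287, so a_1 = 1
6103 = 2·2287 + 1529, so a_2 = 2
2287 = 1·1529 + 758, so a_3 = 1
1529 = 2·758 + 13, so a_4 = 2

2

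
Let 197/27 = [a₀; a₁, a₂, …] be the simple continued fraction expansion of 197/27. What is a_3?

⌊197/27⌋ = 7, remainder 8
⌊27/8⌋ = 3, remainder 3
⌊8/3⌋ = 2, remainder 2
⌊3/2⌋ = 1, remainder 1

1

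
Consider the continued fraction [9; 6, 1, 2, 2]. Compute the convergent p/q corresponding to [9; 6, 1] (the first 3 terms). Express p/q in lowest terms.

64/7

a_0 = 9: 9/1
a_1 = 6: 55/6
a_2 = 1: 64/7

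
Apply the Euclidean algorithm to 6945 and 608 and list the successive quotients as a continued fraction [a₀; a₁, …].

Apply division with remainder until the remainder is 0:
⌊6945/608⌋ = 11, remainder 257
⌊608/257⌋ = 2, remainder 94
⌊257/94⌋ = 2, remainder 69
⌊94/69⌋ = 1, remainder 25
⌊69/25⌋ = 2, remainder 19
⌊25/19⌋ = 1, remainder 6
⌊19/6⌋ = 3, remainder 1
⌊6/1⌋ = 6, remainder 0

[11; 2, 2, 1, 2, 1, 3, 6]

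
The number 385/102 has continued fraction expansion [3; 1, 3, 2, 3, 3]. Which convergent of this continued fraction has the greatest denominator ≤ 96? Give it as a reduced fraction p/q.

List convergents until the denominator exceeds the bound:
a_0 = 3: 3/1  (≤ bound)
a_1 = 1: 4/1  (≤ bound)
a_2 = 3: 15/4  (≤ bound)
a_3 = 2: 34/9  (≤ bound)
a_4 = 3: 117/31  (≤ bound)
a_5 = 3: 385/102  (> 96, stop)

117/31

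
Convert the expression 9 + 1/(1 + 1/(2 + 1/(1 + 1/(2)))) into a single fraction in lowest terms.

Use the convergent recurrence hₖ = aₖ·hₖ₋₁ + hₖ₋₂ (and likewise for the denominators kₖ):
a_0 = 9: 9/1
a_1 = 1: 10/1
a_2 = 2: 29/3
a_3 = 1: 39/4
a_4 = 2: 107/11

107/11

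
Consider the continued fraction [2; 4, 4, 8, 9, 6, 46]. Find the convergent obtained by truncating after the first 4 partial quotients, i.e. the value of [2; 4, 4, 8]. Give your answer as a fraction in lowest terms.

Start with 8.
4 + 1/(8/1) = 4 + 1/8 = 33/8
4 + 1/(33/8) = 4 + 8/33 = 140/33
2 + 1/(140/33) = 2 + 33/140 = 313/140

313/140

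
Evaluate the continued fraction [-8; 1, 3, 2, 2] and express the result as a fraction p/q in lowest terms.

-159/22

Start with 2.
2 + 1/(2/1) = 2 + 1/2 = 5/2
3 + 1/(5/2) = 3 + 2/5 = 17/5
1 + 1/(17/5) = 1 + 5/17 = 22/17
-8 + 1/(22/17) = -8 + 17/22 = -159/22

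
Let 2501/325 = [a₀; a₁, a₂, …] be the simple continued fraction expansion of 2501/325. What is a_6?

6

Apply division with remainder until the remainder is 0:
2501 = 7·325 + 226, so a_0 = 7
325 = 1·226 + 99, so a_1 = 1
226 = 2·99 + 28, so a_2 = 2
99 = 3·28 + 15, so a_3 = 3
28 = 1·15 + 13, so a_4 = 1
15 = 1·13 + 2, so a_5 = 1
13 = 6·2 + 1, so a_6 = 6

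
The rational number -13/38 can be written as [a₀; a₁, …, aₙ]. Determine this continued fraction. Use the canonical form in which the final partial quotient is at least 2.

-13 ÷ 38 → quotient -1, remainder 25
38 ÷ 25 → quotient 1, remainder 13
25 ÷ 13 → quotient 1, remainder 12
13 ÷ 12 → quotient 1, remainder 1
12 ÷ 1 → quotient 12, remainder 0

[-1; 1, 1, 1, 12]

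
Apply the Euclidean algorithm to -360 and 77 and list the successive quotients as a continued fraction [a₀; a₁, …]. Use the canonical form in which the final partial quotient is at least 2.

⌊-360/77⌋ = -5, remainder 25
⌊77/25⌋ = 3, remainder 2
⌊25/2⌋ = 12, remainder 1
⌊2/1⌋ = 2, remainder 0

[-5; 3, 12, 2]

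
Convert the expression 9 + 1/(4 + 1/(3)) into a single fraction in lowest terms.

120/13

Start with 3.
4 + 1/(3/1) = 4 + 1/3 = 13/3
9 + 1/(13/3) = 9 + 3/13 = 120/13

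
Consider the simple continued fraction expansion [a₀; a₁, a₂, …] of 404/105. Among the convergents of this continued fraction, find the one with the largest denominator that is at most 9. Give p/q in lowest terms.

27/7

a_0 = 3: 3/1  (≤ bound)
a_1 = 1: 4/1  (≤ bound)
a_2 = 5: 23/6  (≤ bound)
a_3 = 1: 27/7  (≤ bound)
a_4 = 1: 50/13  (> 9, stop)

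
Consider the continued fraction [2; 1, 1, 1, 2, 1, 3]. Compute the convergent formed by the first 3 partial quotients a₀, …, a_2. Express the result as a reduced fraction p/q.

Start with 1.
1 + 1/(1/1) = 1 + 1/1 = 2/1
2 + 1/(2/1) = 2 + 1/2 = 5/2

5/2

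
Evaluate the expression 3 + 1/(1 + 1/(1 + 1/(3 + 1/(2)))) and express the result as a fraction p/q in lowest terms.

Build up convergents one term at a time:
a_0 = 3: 3/1
a_1 = 1: 4/1
a_2 = 1: 7/2
a_3 = 3: 25/7
a_4 = 2: 57/16

57/16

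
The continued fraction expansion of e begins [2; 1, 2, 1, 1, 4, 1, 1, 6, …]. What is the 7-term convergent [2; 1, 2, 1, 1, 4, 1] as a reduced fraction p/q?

106/39

Start with 1.
4 + 1/(1/1) = 4 + 1/1 = 5/1
1 + 1/(5/1) = 1 + 1/5 = 6/5
1 + 1/(6/5) = 1 + 5/6 = 11/6
2 + 1/(11/6) = 2 + 6/11 = 28/11
1 + 1/(28/11) = 1 + 11/28 = 39/28
2 + 1/(39/28) = 2 + 28/39 = 106/39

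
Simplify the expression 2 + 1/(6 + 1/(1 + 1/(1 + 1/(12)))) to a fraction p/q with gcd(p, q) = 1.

Build up convergents one term at a time:
a_0 = 2: 2/1
a_1 = 6: 13/6
a_2 = 1: 15/7
a_3 = 1: 28/13
a_4 = 12: 351/163

351/163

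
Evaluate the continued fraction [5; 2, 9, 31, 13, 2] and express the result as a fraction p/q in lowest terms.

87553/15995

Starting at the tail and folding back:
Start with 2.
13 + 1/(2/1) = 13 + 1/2 = 27/2
31 + 1/(27/2) = 31 + 2/27 = 839/27
9 + 1/(839/27) = 9 + 27/839 = 7578/839
2 + 1/(7578/839) = 2 + 839/7578 = 15995/7578
5 + 1/(15995/7578) = 5 + 7578/15995 = 87553/15995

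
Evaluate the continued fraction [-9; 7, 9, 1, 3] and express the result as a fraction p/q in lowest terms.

Compute successive convergents:
a_0 = -9: -9/1
a_1 = 7: -62/7
a_2 = 9: -567/64
a_3 = 1: -629/71
a_4 = 3: -2454/277

-2454/277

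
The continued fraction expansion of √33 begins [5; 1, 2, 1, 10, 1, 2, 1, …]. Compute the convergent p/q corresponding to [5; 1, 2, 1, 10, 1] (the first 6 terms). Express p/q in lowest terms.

Compute successive convergents:
a_0 = 5: 5/1
a_1 = 1: 6/1
a_2 = 2: 17/3
a_3 = 1: 23/4
a_4 = 10: 247/43
a_5 = 1: 270/47

270/47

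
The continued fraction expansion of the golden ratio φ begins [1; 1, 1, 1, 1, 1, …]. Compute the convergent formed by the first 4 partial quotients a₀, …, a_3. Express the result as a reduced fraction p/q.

5/3

Compute successive convergents:
a_0 = 1: 1/1
a_1 = 1: 2/1
a_2 = 1: 3/2
a_3 = 1: 5/3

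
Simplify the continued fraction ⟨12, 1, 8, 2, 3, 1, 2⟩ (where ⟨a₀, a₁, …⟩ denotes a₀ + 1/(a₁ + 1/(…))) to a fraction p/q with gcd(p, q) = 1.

Build up convergents one term at a time:
a_0 = 12: 12/1
a_1 = 1: 13/1
a_2 = 8: 116/9
a_3 = 2: 245/19
a_4 = 3: 851/66
a_5 = 1: 1096/85
a_6 = 2: 3043/236

3043/236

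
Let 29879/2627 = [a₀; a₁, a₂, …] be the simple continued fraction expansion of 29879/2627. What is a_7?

6

Apply division with remainder until the remainder is 0:
29879 = 11·2627 + 982, so a_0 = 11
2627 = 2·982 + 663, so a_1 = 2
982 = 1·663 + 319, so a_2 = 1
663 = 2·319 + 25, so a_3 = 2
319 = 12·25 + 19, so a_4 = 12
25 = 1·19 + 6, so a_5 = 1
19 = 3·6 + 1, so a_6 = 3
6 = 6·1 + 0, so a_7 = 6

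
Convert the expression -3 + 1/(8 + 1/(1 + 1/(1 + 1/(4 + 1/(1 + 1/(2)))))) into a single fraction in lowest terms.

-764/265

Start with 2.
1 + 1/(2/1) = 1 + 1/2 = 3/2
4 + 1/(3/2) = 4 + 2/3 = 14/3
1 + 1/(14/3) = 1 + 3/14 = 17/14
1 + 1/(17/14) = 1 + 14/17 = 31/17
8 + 1/(31/17) = 8 + 17/31 = 265/31
-3 + 1/(265/31) = -3 + 31/265 = -764/265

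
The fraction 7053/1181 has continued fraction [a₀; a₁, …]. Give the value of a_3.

7053 = 5·1181 + 1148, so a_0 = 5
1181 = 1·1148 + 33, so a_1 = 1
1148 = 34·33 + 26, so a_2 = 34
33 = 1·26 + 7, so a_3 = 1

1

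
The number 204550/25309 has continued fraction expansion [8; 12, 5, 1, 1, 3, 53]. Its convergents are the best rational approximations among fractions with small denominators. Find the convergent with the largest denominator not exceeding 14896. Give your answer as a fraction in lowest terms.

3839/475

List convergents until the denominator exceeds the bound:
a_0 = 8: 8/1  (≤ bound)
a_1 = 12: 97/12  (≤ bound)
a_2 = 5: 493/61  (≤ bound)
a_3 = 1: 590/73  (≤ bound)
a_4 = 1: 1083/134  (≤ bound)
a_5 = 3: 3839/475  (≤ bound)
a_6 = 53: 204550/25309  (> 14896, stop)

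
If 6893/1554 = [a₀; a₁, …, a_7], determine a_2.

3

6893 = 4·1554 + 677, so a_0 = 4
1554 = 2·677 + 200, so a_1 = 2
677 = 3·200 + 77, so a_2 = 3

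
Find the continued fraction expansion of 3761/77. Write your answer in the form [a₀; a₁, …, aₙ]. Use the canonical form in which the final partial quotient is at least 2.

[48; 1, 5, 2, 2, 2]

⌊3761/77⌋ = 48, remainder 65
⌊77/65⌋ = 1, remainder 12
⌊65/12⌋ = 5, remainder 5
⌊12/5⌋ = 2, remainder 2
⌊5/2⌋ = 2, remainder 1
⌊2/1⌋ = 2, remainder 0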